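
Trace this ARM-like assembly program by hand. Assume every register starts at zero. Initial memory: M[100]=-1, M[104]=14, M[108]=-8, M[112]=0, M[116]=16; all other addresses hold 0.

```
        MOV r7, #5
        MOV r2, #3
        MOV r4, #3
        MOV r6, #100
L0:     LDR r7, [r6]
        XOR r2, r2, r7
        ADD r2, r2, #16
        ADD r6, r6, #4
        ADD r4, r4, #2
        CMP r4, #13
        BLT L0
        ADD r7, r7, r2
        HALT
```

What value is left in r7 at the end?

MOV r7, #5 → r7=5
MOV r2, #3 → r2=3
MOV r4, #3 → r4=3
MOV r6, #100 → r6=100
LDR r7, [r6] → r7=M[100]=-1
XOR r2, r2, r7 → r2=3^(-1)=-4
ADD r2, r2, #16 → r2=(-4)+16=12
ADD r6, r6, #4 → r6=100+4=104
ADD r4, r4, #2 → r4=3+2=5
CMP r4, #13  (cmp 5,13)
BLT L0: taken
LDR r7, [r6] → r7=M[104]=14
XOR r2, r2, r7 → r2=12^14=2
ADD r2, r2, #16 → r2=2+16=18
ADD r6, r6, #4 → r6=104+4=108
ADD r4, r4, #2 → r4=5+2=7
CMP r4, #13  (cmp 7,13)
BLT L0: taken
LDR r7, [r6] → r7=M[108]=-8
XOR r2, r2, r7 → r2=18^(-8)=-22
ADD r2, r2, #16 → r2=(-22)+16=-6
ADD r6, r6, #4 → r6=108+4=112
ADD r4, r4, #2 → r4=7+2=9
CMP r4, #13  (cmp 9,13)
BLT L0: taken
LDR r7, [r6] → r7=M[112]=0
XOR r2, r2, r7 → r2=(-6)^0=-6
ADD r2, r2, #16 → r2=(-6)+16=10
ADD r6, r6, #4 → r6=112+4=116
ADD r4, r4, #2 → r4=9+2=11
CMP r4, #13  (cmp 11,13)
BLT L0: taken
LDR r7, [r6] → r7=M[116]=16
XOR r2, r2, r7 → r2=10^16=26
ADD r2, r2, #16 → r2=26+16=42
ADD r6, r6, #4 → r6=116+4=120
ADD r4, r4, #2 → r4=11+2=13
CMP r4, #13  (cmp 13,13)
BLT L0: not taken
ADD r7, r7, r2 → r7=16+42=58
halt.

58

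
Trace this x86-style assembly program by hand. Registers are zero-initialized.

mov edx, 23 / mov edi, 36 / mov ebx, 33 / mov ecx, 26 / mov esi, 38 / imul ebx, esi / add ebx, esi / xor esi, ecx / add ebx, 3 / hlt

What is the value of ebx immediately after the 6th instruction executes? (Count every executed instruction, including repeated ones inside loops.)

mov edx, 23 → edx=23
mov edi, 36 → edi=36
mov ebx, 33 → ebx=33
mov ecx, 26 → ecx=26
mov esi, 38 → esi=38
imul ebx, esi → ebx=33*38=1254
After step 6: ebx = 1254.

1254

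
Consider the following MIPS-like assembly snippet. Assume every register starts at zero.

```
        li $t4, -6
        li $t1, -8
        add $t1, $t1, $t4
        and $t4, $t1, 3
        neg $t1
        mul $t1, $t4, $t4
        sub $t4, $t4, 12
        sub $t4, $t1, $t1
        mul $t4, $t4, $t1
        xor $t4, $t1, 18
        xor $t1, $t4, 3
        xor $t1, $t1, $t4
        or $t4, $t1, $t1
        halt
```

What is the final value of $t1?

after li $t4, -6: $t4=-6
after li $t1, -8: $t1=-8
after add $t1, $t1, $t4: $t1=(-8)+(-6)=-14
after and $t4, $t1, 3: $t4=(-14)&3=2
after neg $t1: $t1=-(-14)=14
after mul $t1, $t4, $t4: $t1=2*2=4
after sub $t4, $t4, 12: $t4=2-12=-10
after sub $t4, $t1, $t1: $t4=4-4=0
after mul $t4, $t4, $t1: $t4=0*4=0
after xor $t4, $t1, 18: $t4=4^18=22
after xor $t1, $t4, 3: $t1=22^3=21
after xor $t1, $t1, $t4: $t1=21^22=3
after or $t4, $t1, $t1: $t4=3|3=3
halt.

3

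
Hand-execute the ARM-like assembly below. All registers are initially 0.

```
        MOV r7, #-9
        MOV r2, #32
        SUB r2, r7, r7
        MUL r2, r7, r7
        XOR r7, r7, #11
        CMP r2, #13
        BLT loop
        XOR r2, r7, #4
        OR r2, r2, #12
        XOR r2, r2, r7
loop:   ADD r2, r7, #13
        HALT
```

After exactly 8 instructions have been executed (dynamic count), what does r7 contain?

after MOV r7, #-9: r7=-9
after MOV r2, #32: r2=32
after SUB r2, r7, r7: r2=(-9)-(-9)=0
after MUL r2, r7, r7: r2=(-9)*(-9)=81
after XOR r7, r7, #11: r7=(-9)^11=-4
CMP r2, #13  (cmp 81,13)
BLT loop: not taken
after XOR r2, r7, #4: r2=(-4)^4=-8
After step 8: r7 = -4.

-4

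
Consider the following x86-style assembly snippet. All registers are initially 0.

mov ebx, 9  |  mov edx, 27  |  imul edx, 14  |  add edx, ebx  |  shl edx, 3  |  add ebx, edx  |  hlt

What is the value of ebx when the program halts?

after mov ebx, 9: ebx=9
after mov edx, 27: edx=27
after imul edx, 14: edx=27*14=378
after add edx, ebx: edx=378+9=387
after shl edx, 3: edx=387<<3=3096
after add ebx, edx: ebx=9+3096=3105
halt.

3105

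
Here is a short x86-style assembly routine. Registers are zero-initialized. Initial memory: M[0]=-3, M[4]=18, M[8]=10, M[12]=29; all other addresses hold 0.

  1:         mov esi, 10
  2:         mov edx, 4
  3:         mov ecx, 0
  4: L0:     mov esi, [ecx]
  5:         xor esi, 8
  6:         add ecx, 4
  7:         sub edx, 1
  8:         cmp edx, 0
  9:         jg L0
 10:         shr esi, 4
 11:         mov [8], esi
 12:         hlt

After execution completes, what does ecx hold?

after mov esi, 10: esi=10
after mov edx, 4: edx=4
after mov ecx, 0: ecx=0
after mov esi, [ecx]: esi=M[0]=-3
after xor esi, 8: esi=(-3)^8=-11
after add ecx, 4: ecx=0+4=4
after sub edx, 1: edx=4-1=3
cmp edx, 0  (cmp 3,0)
jg L0: taken
after mov esi, [ecx]: esi=M[4]=18
after xor esi, 8: esi=18^8=26
after add ecx, 4: ecx=4+4=8
after sub edx, 1: edx=3-1=2
cmp edx, 0  (cmp 2,0)
jg L0: taken
after mov esi, [ecx]: esi=M[8]=10
after xor esi, 8: esi=10^8=2
after add ecx, 4: ecx=8+4=12
after sub edx, 1: edx=2-1=1
cmp edx, 0  (cmp 1,0)
jg L0: taken
after mov esi, [ecx]: esi=M[12]=29
after xor esi, 8: esi=29^8=21
after add ecx, 4: ecx=12+4=16
after sub edx, 1: edx=1-1=0
cmp edx, 0  (cmp 0,0)
jg L0: not taken
after shr esi, 4: esi=21>>4=1
mov [8], esi → M[8]=1
halt.

16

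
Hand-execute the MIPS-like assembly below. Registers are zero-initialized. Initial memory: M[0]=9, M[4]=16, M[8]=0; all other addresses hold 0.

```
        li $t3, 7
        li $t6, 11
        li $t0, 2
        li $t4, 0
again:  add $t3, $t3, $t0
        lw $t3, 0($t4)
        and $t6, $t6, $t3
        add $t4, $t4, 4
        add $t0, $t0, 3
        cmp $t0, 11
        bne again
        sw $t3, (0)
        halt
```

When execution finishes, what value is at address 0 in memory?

after li $t3, 7: $t3=7
after li $t6, 11: $t6=11
after li $t0, 2: $t0=2
after li $t4, 0: $t4=0
after add $t3, $t3, $t0: $t3=7+2=9
after lw $t3, 0($t4): $t3=M[0]=9
after and $t6, $t6, $t3: $t6=11&9=9
after add $t4, $t4, 4: $t4=0+4=4
after add $t0, $t0, 3: $t0=2+3=5
cmp $t0, 11  (cmp 5,11)
bne again: taken
after add $t3, $t3, $t0: $t3=9+5=14
after lw $t3, 0($t4): $t3=M[4]=16
after and $t6, $t6, $t3: $t6=9&16=0
after add $t4, $t4, 4: $t4=4+4=8
after add $t0, $t0, 3: $t0=5+3=8
cmp $t0, 11  (cmp 8,11)
bne again: taken
after add $t3, $t3, $t0: $t3=16+8=24
after lw $t3, 0($t4): $t3=M[8]=0
after and $t6, $t6, $t3: $t6=0&0=0
after add $t4, $t4, 4: $t4=8+4=12
after add $t0, $t0, 3: $t0=8+3=11
cmp $t0, 11  (cmp 11,11)
bne again: not taken
sw $t3, (0) → M[0]=0
halt.

0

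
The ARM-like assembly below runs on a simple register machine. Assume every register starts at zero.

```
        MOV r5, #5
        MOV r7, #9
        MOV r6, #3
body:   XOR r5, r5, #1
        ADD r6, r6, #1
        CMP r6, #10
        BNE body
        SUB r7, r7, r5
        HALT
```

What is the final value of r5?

r5=5
r7=9
r6=3
r5=5^1=4
r6=3+1=4
CMP r6, #10  (cmp 4,10)
BNE body: taken
r5=4^1=5
r6=4+1=5
CMP r6, #10  (cmp 5,10)
BNE body: taken
r5=5^1=4
r6=5+1=6
CMP r6, #10  (cmp 6,10)
BNE body: taken
r5=4^1=5
r6=6+1=7
CMP r6, #10  (cmp 7,10)
BNE body: taken
r5=5^1=4
r6=7+1=8
CMP r6, #10  (cmp 8,10)
BNE body: taken
r5=4^1=5
r6=8+1=9
CMP r6, #10  (cmp 9,10)
BNE body: taken
r5=5^1=4
r6=9+1=10
CMP r6, #10  (cmp 10,10)
BNE body: not taken
r7=9-4=5
halt.

4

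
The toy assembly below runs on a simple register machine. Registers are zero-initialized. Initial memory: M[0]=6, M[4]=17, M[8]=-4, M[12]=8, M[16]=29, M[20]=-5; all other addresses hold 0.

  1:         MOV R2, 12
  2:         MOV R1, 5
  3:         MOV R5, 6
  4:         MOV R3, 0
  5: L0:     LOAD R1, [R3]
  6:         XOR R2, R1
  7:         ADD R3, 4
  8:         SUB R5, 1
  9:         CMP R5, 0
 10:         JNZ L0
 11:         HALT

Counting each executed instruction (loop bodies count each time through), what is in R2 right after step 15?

after MOV R2, 12: R2=12
after MOV R1, 5: R1=5
after MOV R5, 6: R5=6
after MOV R3, 0: R3=0
after LOAD R1, [R3]: R1=M[0]=6
after XOR R2, R1: R2=12^6=10
after ADD R3, 4: R3=0+4=4
after SUB R5, 1: R5=6-1=5
CMP R5, 0  (cmp 5,0)
JNZ L0: taken
after LOAD R1, [R3]: R1=M[4]=17
after XOR R2, R1: R2=10^17=27
after ADD R3, 4: R3=4+4=8
after SUB R5, 1: R5=5-1=4
CMP R5, 0  (cmp 4,0)
After step 15: R2 = 27.

27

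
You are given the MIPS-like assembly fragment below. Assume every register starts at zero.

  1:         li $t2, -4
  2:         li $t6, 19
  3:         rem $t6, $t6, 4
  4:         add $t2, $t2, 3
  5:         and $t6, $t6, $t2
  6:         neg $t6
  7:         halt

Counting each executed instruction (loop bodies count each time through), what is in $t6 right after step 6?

$t2=-4
$t6=19
$t6=19%4=3
$t2=(-4)+3=-1
$t6=3&(-1)=3
$t6=-(3)=-3
After step 6: $t6 = -3.

-3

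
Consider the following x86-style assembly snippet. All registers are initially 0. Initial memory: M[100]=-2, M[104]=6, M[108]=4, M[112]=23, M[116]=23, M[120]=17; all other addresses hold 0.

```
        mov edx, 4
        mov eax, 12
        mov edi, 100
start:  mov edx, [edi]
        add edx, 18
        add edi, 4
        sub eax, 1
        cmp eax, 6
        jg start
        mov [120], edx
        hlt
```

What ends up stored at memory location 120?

mov edx, 4 → edx=4
mov eax, 12 → eax=12
mov edi, 100 → edi=100
mov edx, [edi] → edx=M[100]=-2
add edx, 18 → edx=(-2)+18=16
add edi, 4 → edi=100+4=104
sub eax, 1 → eax=12-1=11
cmp eax, 6  (cmp 11,6)
jg start: taken
mov edx, [edi] → edx=M[104]=6
add edx, 18 → edx=6+18=24
add edi, 4 → edi=104+4=108
sub eax, 1 → eax=11-1=10
cmp eax, 6  (cmp 10,6)
jg start: taken
mov edx, [edi] → edx=M[108]=4
add edx, 18 → edx=4+18=22
add edi, 4 → edi=108+4=112
sub eax, 1 → eax=10-1=9
cmp eax, 6  (cmp 9,6)
jg start: taken
mov edx, [edi] → edx=M[112]=23
add edx, 18 → edx=23+18=41
add edi, 4 → edi=112+4=116
sub eax, 1 → eax=9-1=8
cmp eax, 6  (cmp 8,6)
jg start: taken
mov edx, [edi] → edx=M[116]=23
add edx, 18 → edx=23+18=41
add edi, 4 → edi=116+4=120
sub eax, 1 → eax=8-1=7
cmp eax, 6  (cmp 7,6)
jg start: taken
mov edx, [edi] → edx=M[120]=17
add edx, 18 → edx=17+18=35
add edi, 4 → edi=120+4=124
sub eax, 1 → eax=7-1=6
cmp eax, 6  (cmp 6,6)
jg start: not taken
mov [120], edx → M[120]=35
halt.

35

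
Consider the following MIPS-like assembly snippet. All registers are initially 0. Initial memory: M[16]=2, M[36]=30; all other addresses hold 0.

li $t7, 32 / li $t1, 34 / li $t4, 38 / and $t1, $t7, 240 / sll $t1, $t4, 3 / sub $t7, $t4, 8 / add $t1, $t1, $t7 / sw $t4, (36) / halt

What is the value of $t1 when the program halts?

334

$t7=32
$t1=34
$t4=38
$t1=32&240=32
$t1=38<<3=304
$t7=38-8=30
$t1=304+30=334
sw $t4, (36) → M[36]=38
halt.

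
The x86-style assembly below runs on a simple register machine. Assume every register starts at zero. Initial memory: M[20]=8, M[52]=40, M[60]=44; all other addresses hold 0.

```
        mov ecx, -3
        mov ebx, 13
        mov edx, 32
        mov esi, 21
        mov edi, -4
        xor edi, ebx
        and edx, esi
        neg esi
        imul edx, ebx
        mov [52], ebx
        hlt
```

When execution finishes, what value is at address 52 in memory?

ecx=-3
ebx=13
edx=32
esi=21
edi=-4
edi=(-4)^13=-15
edx=32&21=0
esi=-(21)=-21
edx=0*13=0
mov [52], ebx → M[52]=13
halt.

13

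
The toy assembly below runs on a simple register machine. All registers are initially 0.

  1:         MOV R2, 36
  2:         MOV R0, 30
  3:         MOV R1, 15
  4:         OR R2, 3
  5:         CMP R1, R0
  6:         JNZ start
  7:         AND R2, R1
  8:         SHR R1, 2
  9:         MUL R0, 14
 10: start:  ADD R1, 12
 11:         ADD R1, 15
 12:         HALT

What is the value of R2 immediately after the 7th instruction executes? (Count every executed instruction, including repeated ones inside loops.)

R2=36
R0=30
R1=15
R2=36|3=39
CMP R1, R0  (cmp 15,30)
JNZ start: taken
R1=15+12=27
After step 7: R2 = 39.

39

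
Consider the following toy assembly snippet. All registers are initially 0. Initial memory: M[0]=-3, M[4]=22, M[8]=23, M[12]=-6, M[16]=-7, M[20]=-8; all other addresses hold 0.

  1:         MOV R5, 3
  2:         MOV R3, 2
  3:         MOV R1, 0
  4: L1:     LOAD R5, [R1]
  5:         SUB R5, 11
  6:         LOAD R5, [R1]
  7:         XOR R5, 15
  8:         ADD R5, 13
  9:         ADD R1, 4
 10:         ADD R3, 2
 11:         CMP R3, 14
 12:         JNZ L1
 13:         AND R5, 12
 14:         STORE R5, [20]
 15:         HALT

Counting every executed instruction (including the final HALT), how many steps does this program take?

60

MOV R5, 3 → R5=3
MOV R3, 2 → R3=2
MOV R1, 0 → R1=0
LOAD R5, [R1] → R5=M[0]=-3
SUB R5, 11 → R5=(-3)-11=-14
LOAD R5, [R1] → R5=M[0]=-3
XOR R5, 15 → R5=(-3)^15=-14
ADD R5, 13 → R5=(-14)+13=-1
ADD R1, 4 → R1=0+4=4
ADD R3, 2 → R3=2+2=4
CMP R3, 14  (cmp 4,14)
JNZ L1: taken
LOAD R5, [R1] → R5=M[4]=22
SUB R5, 11 → R5=22-11=11
LOAD R5, [R1] → R5=M[4]=22
XOR R5, 15 → R5=22^15=25
ADD R5, 13 → R5=25+13=38
ADD R1, 4 → R1=4+4=8
ADD R3, 2 → R3=4+2=6
CMP R3, 14  (cmp 6,14)
JNZ L1: taken
LOAD R5, [R1] → R5=M[8]=23
SUB R5, 11 → R5=23-11=12
LOAD R5, [R1] → R5=M[8]=23
XOR R5, 15 → R5=23^15=24
ADD R5, 13 → R5=24+13=37
ADD R1, 4 → R1=8+4=12
ADD R3, 2 → R3=6+2=8
CMP R3, 14  (cmp 8,14)
JNZ L1: taken
LOAD R5, [R1] → R5=M[12]=-6
SUB R5, 11 → R5=(-6)-11=-17
LOAD R5, [R1] → R5=M[12]=-6
XOR R5, 15 → R5=(-6)^15=-11
ADD R5, 13 → R5=(-11)+13=2
ADD R1, 4 → R1=12+4=16
ADD R3, 2 → R3=8+2=10
CMP R3, 14  (cmp 10,14)
JNZ L1: taken
LOAD R5, [R1] → R5=M[16]=-7
SUB R5, 11 → R5=(-7)-11=-18
LOAD R5, [R1] → R5=M[16]=-7
XOR R5, 15 → R5=(-7)^15=-10
ADD R5, 13 → R5=(-10)+13=3
ADD R1, 4 → R1=16+4=20
ADD R3, 2 → R3=10+2=12
CMP R3, 14  (cmp 12,14)
JNZ L1: taken
LOAD R5, [R1] → R5=M[20]=-8
SUB R5, 11 → R5=(-8)-11=-19
LOAD R5, [R1] → R5=M[20]=-8
XOR R5, 15 → R5=(-8)^15=-9
ADD R5, 13 → R5=(-9)+13=4
ADD R1, 4 → R1=20+4=24
ADD R3, 2 → R3=12+2=14
CMP R3, 14  (cmp 14,14)
JNZ L1: not taken
AND R5, 12 → R5=4&12=4
STORE R5, [20] → M[20]=4
halt.
Total executed instructions: 60.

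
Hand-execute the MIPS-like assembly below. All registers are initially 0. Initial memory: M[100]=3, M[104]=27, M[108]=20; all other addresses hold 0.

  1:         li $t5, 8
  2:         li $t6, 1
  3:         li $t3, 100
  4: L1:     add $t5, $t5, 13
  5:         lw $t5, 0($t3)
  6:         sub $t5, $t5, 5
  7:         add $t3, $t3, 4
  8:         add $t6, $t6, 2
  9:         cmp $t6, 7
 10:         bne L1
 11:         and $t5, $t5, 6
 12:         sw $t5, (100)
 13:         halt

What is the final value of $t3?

li $t5, 8 → $t5=8
li $t6, 1 → $t6=1
li $t3, 100 → $t3=100
add $t5, $t5, 13 → $t5=8+13=21
lw $t5, 0($t3) → $t5=M[100]=3
sub $t5, $t5, 5 → $t5=3-5=-2
add $t3, $t3, 4 → $t3=100+4=104
add $t6, $t6, 2 → $t6=1+2=3
cmp $t6, 7  (cmp 3,7)
bne L1: taken
add $t5, $t5, 13 → $t5=(-2)+13=11
lw $t5, 0($t3) → $t5=M[104]=27
sub $t5, $t5, 5 → $t5=27-5=22
add $t3, $t3, 4 → $t3=104+4=108
add $t6, $t6, 2 → $t6=3+2=5
cmp $t6, 7  (cmp 5,7)
bne L1: taken
add $t5, $t5, 13 → $t5=22+13=35
lw $t5, 0($t3) → $t5=M[108]=20
sub $t5, $t5, 5 → $t5=20-5=15
add $t3, $t3, 4 → $t3=108+4=112
add $t6, $t6, 2 → $t6=5+2=7
cmp $t6, 7  (cmp 7,7)
bne L1: not taken
and $t5, $t5, 6 → $t5=15&6=6
sw $t5, (100) → M[100]=6
halt.

112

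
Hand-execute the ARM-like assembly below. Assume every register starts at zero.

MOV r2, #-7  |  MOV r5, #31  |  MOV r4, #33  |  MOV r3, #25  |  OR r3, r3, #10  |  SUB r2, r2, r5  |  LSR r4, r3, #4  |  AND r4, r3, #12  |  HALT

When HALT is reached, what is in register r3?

27

after MOV r2, #-7: r2=-7
after MOV r5, #31: r5=31
after MOV r4, #33: r4=33
after MOV r3, #25: r3=25
after OR r3, r3, #10: r3=25|10=27
after SUB r2, r2, r5: r2=(-7)-31=-38
after LSR r4, r3, #4: r4=27>>4=1
after AND r4, r3, #12: r4=27&12=8
halt.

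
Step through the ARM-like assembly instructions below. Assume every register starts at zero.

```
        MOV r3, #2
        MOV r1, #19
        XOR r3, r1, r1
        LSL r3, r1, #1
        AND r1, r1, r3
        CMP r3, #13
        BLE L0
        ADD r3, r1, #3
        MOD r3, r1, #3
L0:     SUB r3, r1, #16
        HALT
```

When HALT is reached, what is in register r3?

r3=2
r1=19
r3=19^19=0
r3=19<<1=38
r1=19&38=2
CMP r3, #13  (cmp 38,13)
BLE L0: not taken
r3=2+3=5
r3=2%3=2
r3=2-16=-14
halt.

-14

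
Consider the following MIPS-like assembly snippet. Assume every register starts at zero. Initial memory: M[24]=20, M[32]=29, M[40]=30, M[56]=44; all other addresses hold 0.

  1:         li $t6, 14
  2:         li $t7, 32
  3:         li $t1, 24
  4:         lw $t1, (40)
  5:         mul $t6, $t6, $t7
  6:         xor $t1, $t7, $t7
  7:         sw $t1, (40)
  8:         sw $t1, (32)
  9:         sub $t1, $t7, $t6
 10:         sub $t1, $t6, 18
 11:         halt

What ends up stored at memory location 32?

$t6=14
$t7=32
$t1=24
$t1=M[40]=30
$t6=14*32=448
$t1=32^32=0
sw $t1, (40) → M[40]=0
sw $t1, (32) → M[32]=0
$t1=32-448=-416
$t1=448-18=430
halt.

0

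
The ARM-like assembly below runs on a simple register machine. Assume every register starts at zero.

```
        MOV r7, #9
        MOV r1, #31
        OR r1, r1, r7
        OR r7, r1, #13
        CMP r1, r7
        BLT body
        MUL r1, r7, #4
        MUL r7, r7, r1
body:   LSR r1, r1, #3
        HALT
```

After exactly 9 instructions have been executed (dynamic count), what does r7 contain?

r7=9
r1=31
r1=31|9=31
r7=31|13=31
CMP r1, r7  (cmp 31,31)
BLT body: not taken
r1=31*4=124
r7=31*124=3844
r1=124>>3=15
After step 9: r7 = 3844.

3844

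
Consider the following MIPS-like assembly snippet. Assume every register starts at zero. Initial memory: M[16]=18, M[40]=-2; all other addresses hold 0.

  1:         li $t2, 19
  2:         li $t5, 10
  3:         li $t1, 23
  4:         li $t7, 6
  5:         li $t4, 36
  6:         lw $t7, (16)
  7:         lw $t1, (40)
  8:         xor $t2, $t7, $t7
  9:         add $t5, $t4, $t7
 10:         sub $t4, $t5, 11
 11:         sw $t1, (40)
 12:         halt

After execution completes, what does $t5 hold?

after li $t2, 19: $t2=19
after li $t5, 10: $t5=10
after li $t1, 23: $t1=23
after li $t7, 6: $t7=6
after li $t4, 36: $t4=36
after lw $t7, (16): $t7=M[16]=18
after lw $t1, (40): $t1=M[40]=-2
after xor $t2, $t7, $t7: $t2=18^18=0
after add $t5, $t4, $t7: $t5=36+18=54
after sub $t4, $t5, 11: $t4=54-11=43
sw $t1, (40) → M[40]=-2
halt.

54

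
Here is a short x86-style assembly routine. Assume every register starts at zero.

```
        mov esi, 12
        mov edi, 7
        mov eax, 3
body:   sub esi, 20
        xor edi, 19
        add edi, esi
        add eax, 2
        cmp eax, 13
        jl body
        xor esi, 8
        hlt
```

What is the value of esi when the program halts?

-96

esi=12
edi=7
eax=3
esi=12-20=-8
edi=7^19=20
edi=20+(-8)=12
eax=3+2=5
cmp eax, 13  (cmp 5,13)
jl body: taken
esi=(-8)-20=-28
edi=12^19=31
edi=31+(-28)=3
eax=5+2=7
cmp eax, 13  (cmp 7,13)
jl body: taken
esi=(-28)-20=-48
edi=3^19=16
edi=16+(-48)=-32
eax=7+2=9
cmp eax, 13  (cmp 9,13)
jl body: taken
esi=(-48)-20=-68
edi=(-32)^19=-13
edi=(-13)+(-68)=-81
eax=9+2=11
cmp eax, 13  (cmp 11,13)
jl body: taken
esi=(-68)-20=-88
edi=(-81)^19=-68
edi=(-68)+(-88)=-156
eax=11+2=13
cmp eax, 13  (cmp 13,13)
jl body: not taken
esi=(-88)^8=-96
halt.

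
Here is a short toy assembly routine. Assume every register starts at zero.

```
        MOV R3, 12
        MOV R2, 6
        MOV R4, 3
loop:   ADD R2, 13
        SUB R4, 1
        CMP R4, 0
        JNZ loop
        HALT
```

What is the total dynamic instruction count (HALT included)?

R3=12
R2=6
R4=3
R2=6+13=19
R4=3-1=2
CMP R4, 0  (cmp 2,0)
JNZ loop: taken
R2=19+13=32
R4=2-1=1
CMP R4, 0  (cmp 1,0)
JNZ loop: taken
R2=32+13=45
R4=1-1=0
CMP R4, 0  (cmp 0,0)
JNZ loop: not taken
halt.
Total executed instructions: 16.

16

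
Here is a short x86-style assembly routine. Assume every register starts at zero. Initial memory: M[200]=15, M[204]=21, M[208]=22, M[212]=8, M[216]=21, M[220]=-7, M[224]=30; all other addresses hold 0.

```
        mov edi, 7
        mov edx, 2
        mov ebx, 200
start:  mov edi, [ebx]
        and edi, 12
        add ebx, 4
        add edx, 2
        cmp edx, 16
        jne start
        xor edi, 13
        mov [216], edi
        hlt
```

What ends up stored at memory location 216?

1

edi=7
edx=2
ebx=200
edi=M[200]=15
edi=15&12=12
ebx=200+4=204
edx=2+2=4
cmp edx, 16  (cmp 4,16)
jne start: taken
edi=M[204]=21
edi=21&12=4
ebx=204+4=208
edx=4+2=6
cmp edx, 16  (cmp 6,16)
jne start: taken
edi=M[208]=22
edi=22&12=4
ebx=208+4=212
edx=6+2=8
cmp edx, 16  (cmp 8,16)
jne start: taken
edi=M[212]=8
edi=8&12=8
ebx=212+4=216
edx=8+2=10
cmp edx, 16  (cmp 10,16)
jne start: taken
edi=M[216]=21
edi=21&12=4
ebx=216+4=220
edx=10+2=12
cmp edx, 16  (cmp 12,16)
jne start: taken
edi=M[220]=-7
edi=(-7)&12=8
ebx=220+4=224
edx=12+2=14
cmp edx, 16  (cmp 14,16)
jne start: taken
edi=M[224]=30
edi=30&12=12
ebx=224+4=228
edx=14+2=16
cmp edx, 16  (cmp 16,16)
jne start: not taken
edi=12^13=1
mov [216], edi → M[216]=1
halt.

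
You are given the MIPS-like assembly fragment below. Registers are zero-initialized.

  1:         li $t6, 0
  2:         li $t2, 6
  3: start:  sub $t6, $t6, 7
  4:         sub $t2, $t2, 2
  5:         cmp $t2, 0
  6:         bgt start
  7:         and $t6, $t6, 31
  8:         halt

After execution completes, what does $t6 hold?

li $t6, 0 → $t6=0
li $t2, 6 → $t2=6
sub $t6, $t6, 7 → $t6=0-7=-7
sub $t2, $t2, 2 → $t2=6-2=4
cmp $t2, 0  (cmp 4,0)
bgt start: taken
sub $t6, $t6, 7 → $t6=(-7)-7=-14
sub $t2, $t2, 2 → $t2=4-2=2
cmp $t2, 0  (cmp 2,0)
bgt start: taken
sub $t6, $t6, 7 → $t6=(-14)-7=-21
sub $t2, $t2, 2 → $t2=2-2=0
cmp $t2, 0  (cmp 0,0)
bgt start: not taken
and $t6, $t6, 31 → $t6=(-21)&31=11
halt.

11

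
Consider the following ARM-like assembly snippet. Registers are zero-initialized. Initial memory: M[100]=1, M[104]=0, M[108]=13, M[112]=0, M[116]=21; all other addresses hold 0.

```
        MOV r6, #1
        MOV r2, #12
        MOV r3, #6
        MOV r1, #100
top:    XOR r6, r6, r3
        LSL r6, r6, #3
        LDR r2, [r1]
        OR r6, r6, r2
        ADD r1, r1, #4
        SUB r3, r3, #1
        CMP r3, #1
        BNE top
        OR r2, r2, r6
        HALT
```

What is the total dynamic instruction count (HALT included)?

r6=1
r2=12
r3=6
r1=100
r6=1^6=7
r6=7<<3=56
r2=M[100]=1
r6=56|1=57
r1=100+4=104
r3=6-1=5
CMP r3, #1  (cmp 5,1)
BNE top: taken
r6=57^5=60
r6=60<<3=480
r2=M[104]=0
r6=480|0=480
r1=104+4=108
r3=5-1=4
CMP r3, #1  (cmp 4,1)
BNE top: taken
r6=480^4=484
r6=484<<3=3872
r2=M[108]=13
r6=3872|13=3885
r1=108+4=112
r3=4-1=3
CMP r3, #1  (cmp 3,1)
BNE top: taken
r6=3885^3=3886
r6=3886<<3=31088
r2=M[112]=0
r6=31088|0=31088
r1=112+4=116
r3=3-1=2
CMP r3, #1  (cmp 2,1)
BNE top: taken
r6=31088^2=31090
r6=31090<<3=248720
r2=M[116]=21
r6=248720|21=248725
r1=116+4=120
r3=2-1=1
CMP r3, #1  (cmp 1,1)
BNE top: not taken
r2=21|248725=248725
halt.
Total executed instructions: 46.

46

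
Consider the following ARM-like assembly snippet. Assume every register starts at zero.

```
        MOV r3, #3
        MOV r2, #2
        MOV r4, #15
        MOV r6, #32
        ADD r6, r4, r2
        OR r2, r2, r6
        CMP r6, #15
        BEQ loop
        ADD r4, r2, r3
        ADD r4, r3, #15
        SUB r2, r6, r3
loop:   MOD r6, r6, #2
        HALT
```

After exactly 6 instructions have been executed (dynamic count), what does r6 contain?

MOV r3, #3 → r3=3
MOV r2, #2 → r2=2
MOV r4, #15 → r4=15
MOV r6, #32 → r6=32
ADD r6, r4, r2 → r6=15+2=17
OR r2, r2, r6 → r2=2|17=19
After step 6: r6 = 17.

17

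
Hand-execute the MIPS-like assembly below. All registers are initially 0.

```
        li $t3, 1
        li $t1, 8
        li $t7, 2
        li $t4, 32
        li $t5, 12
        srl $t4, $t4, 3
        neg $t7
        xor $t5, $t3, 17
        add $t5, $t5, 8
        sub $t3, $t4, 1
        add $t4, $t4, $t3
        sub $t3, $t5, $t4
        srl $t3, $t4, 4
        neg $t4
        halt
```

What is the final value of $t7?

-2

li $t3, 1 → $t3=1
li $t1, 8 → $t1=8
li $t7, 2 → $t7=2
li $t4, 32 → $t4=32
li $t5, 12 → $t5=12
srl $t4, $t4, 3 → $t4=32>>3=4
neg $t7 → $t7=-(2)=-2
xor $t5, $t3, 17 → $t5=1^17=16
add $t5, $t5, 8 → $t5=16+8=24
sub $t3, $t4, 1 → $t3=4-1=3
add $t4, $t4, $t3 → $t4=4+3=7
sub $t3, $t5, $t4 → $t3=24-7=17
srl $t3, $t4, 4 → $t3=7>>4=0
neg $t4 → $t4=-(7)=-7
halt.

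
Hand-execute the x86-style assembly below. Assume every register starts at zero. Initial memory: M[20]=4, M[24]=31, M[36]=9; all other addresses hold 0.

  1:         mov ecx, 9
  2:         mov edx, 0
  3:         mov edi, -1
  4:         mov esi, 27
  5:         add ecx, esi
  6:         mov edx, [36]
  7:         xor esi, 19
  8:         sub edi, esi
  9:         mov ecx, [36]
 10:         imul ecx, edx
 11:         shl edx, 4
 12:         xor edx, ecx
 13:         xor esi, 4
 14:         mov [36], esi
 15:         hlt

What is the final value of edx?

mov ecx, 9 → ecx=9
mov edx, 0 → edx=0
mov edi, -1 → edi=-1
mov esi, 27 → esi=27
add ecx, esi → ecx=9+27=36
mov edx, [36] → edx=M[36]=9
xor esi, 19 → esi=27^19=8
sub edi, esi → edi=(-1)-8=-9
mov ecx, [36] → ecx=M[36]=9
imul ecx, edx → ecx=9*9=81
shl edx, 4 → edx=9<<4=144
xor edx, ecx → edx=144^81=193
xor esi, 4 → esi=8^4=12
mov [36], esi → M[36]=12
halt.

193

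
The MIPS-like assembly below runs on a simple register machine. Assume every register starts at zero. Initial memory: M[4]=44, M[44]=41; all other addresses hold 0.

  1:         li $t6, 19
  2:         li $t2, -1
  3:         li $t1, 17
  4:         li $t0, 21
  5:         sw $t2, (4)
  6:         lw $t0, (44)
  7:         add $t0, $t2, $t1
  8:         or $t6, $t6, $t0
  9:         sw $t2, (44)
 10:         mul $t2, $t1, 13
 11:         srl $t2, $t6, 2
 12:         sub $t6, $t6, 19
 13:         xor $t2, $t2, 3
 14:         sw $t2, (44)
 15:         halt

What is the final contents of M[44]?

$t6=19
$t2=-1
$t1=17
$t0=21
sw $t2, (4) → M[4]=-1
$t0=M[44]=41
$t0=(-1)+17=16
$t6=19|16=19
sw $t2, (44) → M[44]=-1
$t2=17*13=221
$t2=19>>2=4
$t6=19-19=0
$t2=4^3=7
sw $t2, (44) → M[44]=7
halt.

7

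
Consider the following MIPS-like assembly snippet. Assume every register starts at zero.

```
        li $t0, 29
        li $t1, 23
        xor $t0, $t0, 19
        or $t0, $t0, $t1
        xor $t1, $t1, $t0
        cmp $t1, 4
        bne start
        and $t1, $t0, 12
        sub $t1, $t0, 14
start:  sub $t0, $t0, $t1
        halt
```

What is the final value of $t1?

$t0=29
$t1=23
$t0=29^19=14
$t0=14|23=31
$t1=23^31=8
cmp $t1, 4  (cmp 8,4)
bne start: taken
$t0=31-8=23
halt.

8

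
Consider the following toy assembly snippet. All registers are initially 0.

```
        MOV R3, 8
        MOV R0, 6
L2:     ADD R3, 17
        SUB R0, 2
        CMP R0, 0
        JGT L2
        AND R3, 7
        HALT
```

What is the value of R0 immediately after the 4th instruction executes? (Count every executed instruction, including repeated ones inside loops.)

4

after MOV R3, 8: R3=8
after MOV R0, 6: R0=6
after ADD R3, 17: R3=8+17=25
after SUB R0, 2: R0=6-2=4
After step 4: R0 = 4.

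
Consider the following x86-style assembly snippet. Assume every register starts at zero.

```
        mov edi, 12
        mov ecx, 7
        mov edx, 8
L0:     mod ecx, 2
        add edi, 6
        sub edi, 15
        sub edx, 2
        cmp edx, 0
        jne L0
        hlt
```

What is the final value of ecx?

after mov edi, 12: edi=12
after mov ecx, 7: ecx=7
after mov edx, 8: edx=8
after mod ecx, 2: ecx=7%2=1
after add edi, 6: edi=12+6=18
after sub edi, 15: edi=18-15=3
after sub edx, 2: edx=8-2=6
cmp edx, 0  (cmp 6,0)
jne L0: taken
after mod ecx, 2: ecx=1%2=1
after add edi, 6: edi=3+6=9
after sub edi, 15: edi=9-15=-6
after sub edx, 2: edx=6-2=4
cmp edx, 0  (cmp 4,0)
jne L0: taken
after mod ecx, 2: ecx=1%2=1
after add edi, 6: edi=(-6)+6=0
after sub edi, 15: edi=0-15=-15
after sub edx, 2: edx=4-2=2
cmp edx, 0  (cmp 2,0)
jne L0: taken
after mod ecx, 2: ecx=1%2=1
after add edi, 6: edi=(-15)+6=-9
after sub edi, 15: edi=(-9)-15=-24
after sub edx, 2: edx=2-2=0
cmp edx, 0  (cmp 0,0)
jne L0: not taken
halt.

1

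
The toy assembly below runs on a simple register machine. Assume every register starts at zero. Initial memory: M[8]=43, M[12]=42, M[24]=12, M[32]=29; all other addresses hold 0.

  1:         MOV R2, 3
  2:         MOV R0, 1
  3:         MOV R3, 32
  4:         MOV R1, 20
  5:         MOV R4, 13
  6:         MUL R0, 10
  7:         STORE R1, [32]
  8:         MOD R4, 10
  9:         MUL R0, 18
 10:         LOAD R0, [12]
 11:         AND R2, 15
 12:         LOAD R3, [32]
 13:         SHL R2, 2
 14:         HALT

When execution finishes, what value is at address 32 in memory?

20

R2=3
R0=1
R3=32
R1=20
R4=13
R0=1*10=10
STORE R1, [32] → M[32]=20
R4=13%10=3
R0=10*18=180
R0=M[12]=42
R2=3&15=3
R3=M[32]=20
R2=3<<2=12
halt.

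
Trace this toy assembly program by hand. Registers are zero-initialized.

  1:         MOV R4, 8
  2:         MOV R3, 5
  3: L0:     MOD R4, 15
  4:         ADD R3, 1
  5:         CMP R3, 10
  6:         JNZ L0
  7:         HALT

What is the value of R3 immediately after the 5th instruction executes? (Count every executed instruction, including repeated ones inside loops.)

6

MOV R4, 8 → R4=8
MOV R3, 5 → R3=5
MOD R4, 15 → R4=8%15=8
ADD R3, 1 → R3=5+1=6
CMP R3, 10  (cmp 6,10)
After step 5: R3 = 6.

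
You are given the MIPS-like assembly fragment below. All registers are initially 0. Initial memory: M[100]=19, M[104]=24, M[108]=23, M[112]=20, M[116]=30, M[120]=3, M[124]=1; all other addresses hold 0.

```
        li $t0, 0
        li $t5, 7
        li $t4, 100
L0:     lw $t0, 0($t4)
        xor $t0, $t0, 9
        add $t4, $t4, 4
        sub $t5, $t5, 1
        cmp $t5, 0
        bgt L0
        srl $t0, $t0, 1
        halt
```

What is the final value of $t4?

after li $t0, 0: $t0=0
after li $t5, 7: $t5=7
after li $t4, 100: $t4=100
after lw $t0, 0($t4): $t0=M[100]=19
after xor $t0, $t0, 9: $t0=19^9=26
after add $t4, $t4, 4: $t4=100+4=104
after sub $t5, $t5, 1: $t5=7-1=6
cmp $t5, 0  (cmp 6,0)
bgt L0: taken
after lw $t0, 0($t4): $t0=M[104]=24
after xor $t0, $t0, 9: $t0=24^9=17
after add $t4, $t4, 4: $t4=104+4=108
after sub $t5, $t5, 1: $t5=6-1=5
cmp $t5, 0  (cmp 5,0)
bgt L0: taken
after lw $t0, 0($t4): $t0=M[108]=23
after xor $t0, $t0, 9: $t0=23^9=30
after add $t4, $t4, 4: $t4=108+4=112
after sub $t5, $t5, 1: $t5=5-1=4
cmp $t5, 0  (cmp 4,0)
bgt L0: taken
after lw $t0, 0($t4): $t0=M[112]=20
after xor $t0, $t0, 9: $t0=20^9=29
after add $t4, $t4, 4: $t4=112+4=116
after sub $t5, $t5, 1: $t5=4-1=3
cmp $t5, 0  (cmp 3,0)
bgt L0: taken
after lw $t0, 0($t4): $t0=M[116]=30
after xor $t0, $t0, 9: $t0=30^9=23
after add $t4, $t4, 4: $t4=116+4=120
after sub $t5, $t5, 1: $t5=3-1=2
cmp $t5, 0  (cmp 2,0)
bgt L0: taken
after lw $t0, 0($t4): $t0=M[120]=3
after xor $t0, $t0, 9: $t0=3^9=10
after add $t4, $t4, 4: $t4=120+4=124
after sub $t5, $t5, 1: $t5=2-1=1
cmp $t5, 0  (cmp 1,0)
bgt L0: taken
after lw $t0, 0($t4): $t0=M[124]=1
after xor $t0, $t0, 9: $t0=1^9=8
after add $t4, $t4, 4: $t4=124+4=128
after sub $t5, $t5, 1: $t5=1-1=0
cmp $t5, 0  (cmp 0,0)
bgt L0: not taken
after srl $t0, $t0, 1: $t0=8>>1=4
halt.

128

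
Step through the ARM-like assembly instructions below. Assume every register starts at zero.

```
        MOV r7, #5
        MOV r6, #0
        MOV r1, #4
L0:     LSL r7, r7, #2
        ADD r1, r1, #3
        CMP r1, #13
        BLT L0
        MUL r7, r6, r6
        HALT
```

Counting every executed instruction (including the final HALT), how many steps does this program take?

17

after MOV r7, #5: r7=5
after MOV r6, #0: r6=0
after MOV r1, #4: r1=4
after LSL r7, r7, #2: r7=5<<2=20
after ADD r1, r1, #3: r1=4+3=7
CMP r1, #13  (cmp 7,13)
BLT L0: taken
after LSL r7, r7, #2: r7=20<<2=80
after ADD r1, r1, #3: r1=7+3=10
CMP r1, #13  (cmp 10,13)
BLT L0: taken
after LSL r7, r7, #2: r7=80<<2=320
after ADD r1, r1, #3: r1=10+3=13
CMP r1, #13  (cmp 13,13)
BLT L0: not taken
after MUL r7, r6, r6: r7=0*0=0
halt.
Total executed instructions: 17.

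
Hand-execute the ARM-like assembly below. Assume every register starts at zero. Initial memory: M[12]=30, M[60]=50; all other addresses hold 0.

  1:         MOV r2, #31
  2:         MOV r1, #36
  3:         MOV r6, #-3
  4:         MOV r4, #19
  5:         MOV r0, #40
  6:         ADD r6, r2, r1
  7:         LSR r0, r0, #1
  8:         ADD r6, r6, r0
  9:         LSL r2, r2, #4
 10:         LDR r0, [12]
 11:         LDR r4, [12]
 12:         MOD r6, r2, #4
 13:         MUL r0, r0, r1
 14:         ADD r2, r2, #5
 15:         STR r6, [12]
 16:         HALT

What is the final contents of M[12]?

MOV r2, #31 → r2=31
MOV r1, #36 → r1=36
MOV r6, #-3 → r6=-3
MOV r4, #19 → r4=19
MOV r0, #40 → r0=40
ADD r6, r2, r1 → r6=31+36=67
LSR r0, r0, #1 → r0=40>>1=20
ADD r6, r6, r0 → r6=67+20=87
LSL r2, r2, #4 → r2=31<<4=496
LDR r0, [12] → r0=M[12]=30
LDR r4, [12] → r4=M[12]=30
MOD r6, r2, #4 → r6=496%4=0
MUL r0, r0, r1 → r0=30*36=1080
ADD r2, r2, #5 → r2=496+5=501
STR r6, [12] → M[12]=0
halt.

0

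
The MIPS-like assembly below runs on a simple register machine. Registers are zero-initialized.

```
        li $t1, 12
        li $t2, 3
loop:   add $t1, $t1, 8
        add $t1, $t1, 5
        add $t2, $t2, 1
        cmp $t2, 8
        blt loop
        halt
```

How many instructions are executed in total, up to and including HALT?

li $t1, 12 → $t1=12
li $t2, 3 → $t2=3
add $t1, $t1, 8 → $t1=12+8=20
add $t1, $t1, 5 → $t1=20+5=25
add $t2, $t2, 1 → $t2=3+1=4
cmp $t2, 8  (cmp 4,8)
blt loop: taken
add $t1, $t1, 8 → $t1=25+8=33
add $t1, $t1, 5 → $t1=33+5=38
add $t2, $t2, 1 → $t2=4+1=5
cmp $t2, 8  (cmp 5,8)
blt loop: taken
add $t1, $t1, 8 → $t1=38+8=46
add $t1, $t1, 5 → $t1=46+5=51
add $t2, $t2, 1 → $t2=5+1=6
cmp $t2, 8  (cmp 6,8)
blt loop: taken
add $t1, $t1, 8 → $t1=51+8=59
add $t1, $t1, 5 → $t1=59+5=64
add $t2, $t2, 1 → $t2=6+1=7
cmp $t2, 8  (cmp 7,8)
blt loop: taken
add $t1, $t1, 8 → $t1=64+8=72
add $t1, $t1, 5 → $t1=72+5=77
add $t2, $t2, 1 → $t2=7+1=8
cmp $t2, 8  (cmp 8,8)
blt loop: not taken
halt.
Total executed instructions: 28.

28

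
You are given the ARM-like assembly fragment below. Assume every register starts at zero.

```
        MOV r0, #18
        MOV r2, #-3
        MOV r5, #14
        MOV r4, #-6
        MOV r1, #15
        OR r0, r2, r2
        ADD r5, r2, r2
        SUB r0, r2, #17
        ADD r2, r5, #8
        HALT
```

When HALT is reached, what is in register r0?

-20

MOV r0, #18 → r0=18
MOV r2, #-3 → r2=-3
MOV r5, #14 → r5=14
MOV r4, #-6 → r4=-6
MOV r1, #15 → r1=15
OR r0, r2, r2 → r0=(-3)|(-3)=-3
ADD r5, r2, r2 → r5=(-3)+(-3)=-6
SUB r0, r2, #17 → r0=(-3)-17=-20
ADD r2, r5, #8 → r2=(-6)+8=2
halt.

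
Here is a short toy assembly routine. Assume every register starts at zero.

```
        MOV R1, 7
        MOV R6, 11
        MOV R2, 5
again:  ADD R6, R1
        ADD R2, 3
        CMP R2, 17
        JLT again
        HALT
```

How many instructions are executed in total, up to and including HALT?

20

after MOV R1, 7: R1=7
after MOV R6, 11: R6=11
after MOV R2, 5: R2=5
after ADD R6, R1: R6=11+7=18
after ADD R2, 3: R2=5+3=8
CMP R2, 17  (cmp 8,17)
JLT again: taken
after ADD R6, R1: R6=18+7=25
after ADD R2, 3: R2=8+3=11
CMP R2, 17  (cmp 11,17)
JLT again: taken
after ADD R6, R1: R6=25+7=32
after ADD R2, 3: R2=11+3=14
CMP R2, 17  (cmp 14,17)
JLT again: taken
after ADD R6, R1: R6=32+7=39
after ADD R2, 3: R2=14+3=17
CMP R2, 17  (cmp 17,17)
JLT again: not taken
halt.
Total executed instructions: 20.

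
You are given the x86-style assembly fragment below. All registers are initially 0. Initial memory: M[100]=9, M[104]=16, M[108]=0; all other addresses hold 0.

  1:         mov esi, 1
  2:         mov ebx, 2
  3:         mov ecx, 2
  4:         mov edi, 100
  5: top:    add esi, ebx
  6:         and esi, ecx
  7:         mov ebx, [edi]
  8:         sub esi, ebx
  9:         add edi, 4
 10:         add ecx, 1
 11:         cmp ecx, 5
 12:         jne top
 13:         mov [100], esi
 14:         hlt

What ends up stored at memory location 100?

0

mov esi, 1 → esi=1
mov ebx, 2 → ebx=2
mov ecx, 2 → ecx=2
mov edi, 100 → edi=100
add esi, ebx → esi=1+2=3
and esi, ecx → esi=3&2=2
mov ebx, [edi] → ebx=M[100]=9
sub esi, ebx → esi=2-9=-7
add edi, 4 → edi=100+4=104
add ecx, 1 → ecx=2+1=3
cmp ecx, 5  (cmp 3,5)
jne top: taken
add esi, ebx → esi=(-7)+9=2
and esi, ecx → esi=2&3=2
mov ebx, [edi] → ebx=M[104]=16
sub esi, ebx → esi=2-16=-14
add edi, 4 → edi=104+4=108
add ecx, 1 → ecx=3+1=4
cmp ecx, 5  (cmp 4,5)
jne top: taken
add esi, ebx → esi=(-14)+16=2
and esi, ecx → esi=2&4=0
mov ebx, [edi] → ebx=M[108]=0
sub esi, ebx → esi=0-0=0
add edi, 4 → edi=108+4=112
add ecx, 1 → ecx=4+1=5
cmp ecx, 5  (cmp 5,5)
jne top: not taken
mov [100], esi → M[100]=0
halt.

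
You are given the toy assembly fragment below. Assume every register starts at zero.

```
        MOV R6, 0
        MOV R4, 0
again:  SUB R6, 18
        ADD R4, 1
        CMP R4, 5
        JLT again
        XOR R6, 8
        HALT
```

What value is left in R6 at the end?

MOV R6, 0 → R6=0
MOV R4, 0 → R4=0
SUB R6, 18 → R6=0-18=-18
ADD R4, 1 → R4=0+1=1
CMP R4, 5  (cmp 1,5)
JLT again: taken
SUB R6, 18 → R6=(-18)-18=-36
ADD R4, 1 → R4=1+1=2
CMP R4, 5  (cmp 2,5)
JLT again: taken
SUB R6, 18 → R6=(-36)-18=-54
ADD R4, 1 → R4=2+1=3
CMP R4, 5  (cmp 3,5)
JLT again: taken
SUB R6, 18 → R6=(-54)-18=-72
ADD R4, 1 → R4=3+1=4
CMP R4, 5  (cmp 4,5)
JLT again: taken
SUB R6, 18 → R6=(-72)-18=-90
ADD R4, 1 → R4=4+1=5
CMP R4, 5  (cmp 5,5)
JLT again: not taken
XOR R6, 8 → R6=(-90)^8=-82
halt.

-82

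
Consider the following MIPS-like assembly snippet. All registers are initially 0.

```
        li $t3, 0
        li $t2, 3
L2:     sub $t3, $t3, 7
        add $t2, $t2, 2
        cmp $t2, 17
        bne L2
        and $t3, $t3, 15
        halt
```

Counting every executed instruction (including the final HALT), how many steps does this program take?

32

li $t3, 0 → $t3=0
li $t2, 3 → $t2=3
sub $t3, $t3, 7 → $t3=0-7=-7
add $t2, $t2, 2 → $t2=3+2=5
cmp $t2, 17  (cmp 5,17)
bne L2: taken
sub $t3, $t3, 7 → $t3=(-7)-7=-14
add $t2, $t2, 2 → $t2=5+2=7
cmp $t2, 17  (cmp 7,17)
bne L2: taken
sub $t3, $t3, 7 → $t3=(-14)-7=-21
add $t2, $t2, 2 → $t2=7+2=9
cmp $t2, 17  (cmp 9,17)
bne L2: taken
sub $t3, $t3, 7 → $t3=(-21)-7=-28
add $t2, $t2, 2 → $t2=9+2=11
cmp $t2, 17  (cmp 11,17)
bne L2: taken
sub $t3, $t3, 7 → $t3=(-28)-7=-35
add $t2, $t2, 2 → $t2=11+2=13
cmp $t2, 17  (cmp 13,17)
bne L2: taken
sub $t3, $t3, 7 → $t3=(-35)-7=-42
add $t2, $t2, 2 → $t2=13+2=15
cmp $t2, 17  (cmp 15,17)
bne L2: taken
sub $t3, $t3, 7 → $t3=(-42)-7=-49
add $t2, $t2, 2 → $t2=15+2=17
cmp $t2, 17  (cmp 17,17)
bne L2: not taken
and $t3, $t3, 15 → $t3=(-49)&15=15
halt.
Total executed instructions: 32.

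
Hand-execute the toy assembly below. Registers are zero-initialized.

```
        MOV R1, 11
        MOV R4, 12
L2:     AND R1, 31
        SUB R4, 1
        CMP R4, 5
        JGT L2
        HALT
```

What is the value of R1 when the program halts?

11

after MOV R1, 11: R1=11
after MOV R4, 12: R4=12
after AND R1, 31: R1=11&31=11
after SUB R4, 1: R4=12-1=11
CMP R4, 5  (cmp 11,5)
JGT L2: taken
after AND R1, 31: R1=11&31=11
after SUB R4, 1: R4=11-1=10
CMP R4, 5  (cmp 10,5)
JGT L2: taken
after AND R1, 31: R1=11&31=11
after SUB R4, 1: R4=10-1=9
CMP R4, 5  (cmp 9,5)
JGT L2: taken
after AND R1, 31: R1=11&31=11
after SUB R4, 1: R4=9-1=8
CMP R4, 5  (cmp 8,5)
JGT L2: taken
after AND R1, 31: R1=11&31=11
after SUB R4, 1: R4=8-1=7
CMP R4, 5  (cmp 7,5)
JGT L2: taken
after AND R1, 31: R1=11&31=11
after SUB R4, 1: R4=7-1=6
CMP R4, 5  (cmp 6,5)
JGT L2: taken
after AND R1, 31: R1=11&31=11
after SUB R4, 1: R4=6-1=5
CMP R4, 5  (cmp 5,5)
JGT L2: not taken
halt.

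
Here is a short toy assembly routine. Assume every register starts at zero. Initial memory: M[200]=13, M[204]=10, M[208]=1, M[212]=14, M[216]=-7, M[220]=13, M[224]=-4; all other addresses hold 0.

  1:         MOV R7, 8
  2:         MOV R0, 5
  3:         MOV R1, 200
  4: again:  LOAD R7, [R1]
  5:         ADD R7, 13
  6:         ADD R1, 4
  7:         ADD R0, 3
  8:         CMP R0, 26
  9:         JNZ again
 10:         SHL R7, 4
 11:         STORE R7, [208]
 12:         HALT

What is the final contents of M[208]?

after MOV R7, 8: R7=8
after MOV R0, 5: R0=5
after MOV R1, 200: R1=200
after LOAD R7, [R1]: R7=M[200]=13
after ADD R7, 13: R7=13+13=26
after ADD R1, 4: R1=200+4=204
after ADD R0, 3: R0=5+3=8
CMP R0, 26  (cmp 8,26)
JNZ again: taken
after LOAD R7, [R1]: R7=M[204]=10
after ADD R7, 13: R7=10+13=23
after ADD R1, 4: R1=204+4=208
after ADD R0, 3: R0=8+3=11
CMP R0, 26  (cmp 11,26)
JNZ again: taken
after LOAD R7, [R1]: R7=M[208]=1
after ADD R7, 13: R7=1+13=14
after ADD R1, 4: R1=208+4=212
after ADD R0, 3: R0=11+3=14
CMP R0, 26  (cmp 14,26)
JNZ again: taken
after LOAD R7, [R1]: R7=M[212]=14
after ADD R7, 13: R7=14+13=27
after ADD R1, 4: R1=212+4=216
after ADD R0, 3: R0=14+3=17
CMP R0, 26  (cmp 17,26)
JNZ again: taken
after LOAD R7, [R1]: R7=M[216]=-7
after ADD R7, 13: R7=(-7)+13=6
after ADD R1, 4: R1=216+4=220
after ADD R0, 3: R0=17+3=20
CMP R0, 26  (cmp 20,26)
JNZ again: taken
after LOAD R7, [R1]: R7=M[220]=13
after ADD R7, 13: R7=13+13=26
after ADD R1, 4: R1=220+4=224
after ADD R0, 3: R0=20+3=23
CMP R0, 26  (cmp 23,26)
JNZ again: taken
after LOAD R7, [R1]: R7=M[224]=-4
after ADD R7, 13: R7=(-4)+13=9
after ADD R1, 4: R1=224+4=228
after ADD R0, 3: R0=23+3=26
CMP R0, 26  (cmp 26,26)
JNZ again: not taken
after SHL R7, 4: R7=9<<4=144
STORE R7, [208] → M[208]=144
halt.

144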